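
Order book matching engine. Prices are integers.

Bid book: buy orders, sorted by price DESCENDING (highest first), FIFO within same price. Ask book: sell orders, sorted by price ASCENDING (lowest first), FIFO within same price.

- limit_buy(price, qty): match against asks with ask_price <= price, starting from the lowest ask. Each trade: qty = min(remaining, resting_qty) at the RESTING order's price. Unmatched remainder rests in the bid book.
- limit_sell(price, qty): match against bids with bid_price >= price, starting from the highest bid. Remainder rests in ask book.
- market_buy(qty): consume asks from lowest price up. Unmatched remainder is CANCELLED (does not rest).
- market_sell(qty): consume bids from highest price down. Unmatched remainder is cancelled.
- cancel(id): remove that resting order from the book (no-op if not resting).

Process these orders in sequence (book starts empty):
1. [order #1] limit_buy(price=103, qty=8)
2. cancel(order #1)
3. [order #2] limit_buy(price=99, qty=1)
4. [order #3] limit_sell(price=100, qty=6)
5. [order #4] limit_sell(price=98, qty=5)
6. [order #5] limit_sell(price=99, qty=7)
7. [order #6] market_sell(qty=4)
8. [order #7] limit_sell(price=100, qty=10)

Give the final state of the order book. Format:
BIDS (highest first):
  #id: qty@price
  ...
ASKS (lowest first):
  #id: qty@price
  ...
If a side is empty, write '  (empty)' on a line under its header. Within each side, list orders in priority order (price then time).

After op 1 [order #1] limit_buy(price=103, qty=8): fills=none; bids=[#1:8@103] asks=[-]
After op 2 cancel(order #1): fills=none; bids=[-] asks=[-]
After op 3 [order #2] limit_buy(price=99, qty=1): fills=none; bids=[#2:1@99] asks=[-]
After op 4 [order #3] limit_sell(price=100, qty=6): fills=none; bids=[#2:1@99] asks=[#3:6@100]
After op 5 [order #4] limit_sell(price=98, qty=5): fills=#2x#4:1@99; bids=[-] asks=[#4:4@98 #3:6@100]
After op 6 [order #5] limit_sell(price=99, qty=7): fills=none; bids=[-] asks=[#4:4@98 #5:7@99 #3:6@100]
After op 7 [order #6] market_sell(qty=4): fills=none; bids=[-] asks=[#4:4@98 #5:7@99 #3:6@100]
After op 8 [order #7] limit_sell(price=100, qty=10): fills=none; bids=[-] asks=[#4:4@98 #5:7@99 #3:6@100 #7:10@100]

Answer: BIDS (highest first):
  (empty)
ASKS (lowest first):
  #4: 4@98
  #5: 7@99
  #3: 6@100
  #7: 10@100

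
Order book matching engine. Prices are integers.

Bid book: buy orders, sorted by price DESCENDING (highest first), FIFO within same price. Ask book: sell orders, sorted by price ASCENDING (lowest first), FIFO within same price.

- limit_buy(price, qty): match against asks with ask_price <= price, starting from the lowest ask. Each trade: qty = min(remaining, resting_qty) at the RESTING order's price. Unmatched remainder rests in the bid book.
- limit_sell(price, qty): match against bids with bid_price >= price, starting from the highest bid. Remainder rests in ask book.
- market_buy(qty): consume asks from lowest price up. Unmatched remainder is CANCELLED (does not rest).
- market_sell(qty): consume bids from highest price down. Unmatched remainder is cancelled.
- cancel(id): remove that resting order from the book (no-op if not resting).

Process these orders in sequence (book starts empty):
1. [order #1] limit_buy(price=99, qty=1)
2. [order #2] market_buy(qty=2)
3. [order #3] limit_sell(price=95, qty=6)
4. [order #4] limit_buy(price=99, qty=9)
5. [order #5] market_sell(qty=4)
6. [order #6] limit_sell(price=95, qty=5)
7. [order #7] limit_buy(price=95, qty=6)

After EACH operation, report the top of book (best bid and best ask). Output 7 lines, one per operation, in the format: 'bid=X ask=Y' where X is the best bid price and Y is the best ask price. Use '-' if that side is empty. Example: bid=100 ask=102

After op 1 [order #1] limit_buy(price=99, qty=1): fills=none; bids=[#1:1@99] asks=[-]
After op 2 [order #2] market_buy(qty=2): fills=none; bids=[#1:1@99] asks=[-]
After op 3 [order #3] limit_sell(price=95, qty=6): fills=#1x#3:1@99; bids=[-] asks=[#3:5@95]
After op 4 [order #4] limit_buy(price=99, qty=9): fills=#4x#3:5@95; bids=[#4:4@99] asks=[-]
After op 5 [order #5] market_sell(qty=4): fills=#4x#5:4@99; bids=[-] asks=[-]
After op 6 [order #6] limit_sell(price=95, qty=5): fills=none; bids=[-] asks=[#6:5@95]
After op 7 [order #7] limit_buy(price=95, qty=6): fills=#7x#6:5@95; bids=[#7:1@95] asks=[-]

Answer: bid=99 ask=-
bid=99 ask=-
bid=- ask=95
bid=99 ask=-
bid=- ask=-
bid=- ask=95
bid=95 ask=-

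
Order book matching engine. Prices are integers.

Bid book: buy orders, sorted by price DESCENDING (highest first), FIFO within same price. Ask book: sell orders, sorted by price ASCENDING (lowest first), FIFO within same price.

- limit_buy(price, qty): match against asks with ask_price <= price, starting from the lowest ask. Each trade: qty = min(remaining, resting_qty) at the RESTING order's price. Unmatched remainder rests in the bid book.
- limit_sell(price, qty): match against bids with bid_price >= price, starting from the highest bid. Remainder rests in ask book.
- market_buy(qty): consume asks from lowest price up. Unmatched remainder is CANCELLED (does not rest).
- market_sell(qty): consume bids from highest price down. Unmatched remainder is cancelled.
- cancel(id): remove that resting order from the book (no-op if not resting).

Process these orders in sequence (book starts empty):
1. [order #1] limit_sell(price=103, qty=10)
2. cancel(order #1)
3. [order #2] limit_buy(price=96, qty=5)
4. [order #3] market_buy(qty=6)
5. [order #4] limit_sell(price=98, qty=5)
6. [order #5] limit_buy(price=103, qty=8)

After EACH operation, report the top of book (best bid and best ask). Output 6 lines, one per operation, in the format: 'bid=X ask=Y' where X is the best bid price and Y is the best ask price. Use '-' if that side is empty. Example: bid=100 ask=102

Answer: bid=- ask=103
bid=- ask=-
bid=96 ask=-
bid=96 ask=-
bid=96 ask=98
bid=103 ask=-

Derivation:
After op 1 [order #1] limit_sell(price=103, qty=10): fills=none; bids=[-] asks=[#1:10@103]
After op 2 cancel(order #1): fills=none; bids=[-] asks=[-]
After op 3 [order #2] limit_buy(price=96, qty=5): fills=none; bids=[#2:5@96] asks=[-]
After op 4 [order #3] market_buy(qty=6): fills=none; bids=[#2:5@96] asks=[-]
After op 5 [order #4] limit_sell(price=98, qty=5): fills=none; bids=[#2:5@96] asks=[#4:5@98]
After op 6 [order #5] limit_buy(price=103, qty=8): fills=#5x#4:5@98; bids=[#5:3@103 #2:5@96] asks=[-]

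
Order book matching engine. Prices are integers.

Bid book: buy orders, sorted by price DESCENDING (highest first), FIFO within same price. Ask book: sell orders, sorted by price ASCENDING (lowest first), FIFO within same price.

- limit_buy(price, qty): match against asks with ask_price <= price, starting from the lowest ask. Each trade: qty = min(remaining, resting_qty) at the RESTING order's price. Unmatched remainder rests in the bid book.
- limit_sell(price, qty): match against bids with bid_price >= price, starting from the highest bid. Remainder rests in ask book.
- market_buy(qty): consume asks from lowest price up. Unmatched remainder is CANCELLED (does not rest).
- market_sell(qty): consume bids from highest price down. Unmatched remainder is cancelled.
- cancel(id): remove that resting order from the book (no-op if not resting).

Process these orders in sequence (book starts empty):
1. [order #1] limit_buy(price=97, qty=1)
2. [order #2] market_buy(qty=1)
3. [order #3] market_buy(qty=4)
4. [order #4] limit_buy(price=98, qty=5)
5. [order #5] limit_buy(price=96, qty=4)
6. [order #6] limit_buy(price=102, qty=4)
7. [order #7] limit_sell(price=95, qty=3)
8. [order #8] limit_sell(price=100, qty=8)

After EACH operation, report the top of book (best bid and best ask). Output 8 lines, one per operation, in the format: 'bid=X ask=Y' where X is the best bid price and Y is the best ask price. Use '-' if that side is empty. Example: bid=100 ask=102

Answer: bid=97 ask=-
bid=97 ask=-
bid=97 ask=-
bid=98 ask=-
bid=98 ask=-
bid=102 ask=-
bid=102 ask=-
bid=98 ask=100

Derivation:
After op 1 [order #1] limit_buy(price=97, qty=1): fills=none; bids=[#1:1@97] asks=[-]
After op 2 [order #2] market_buy(qty=1): fills=none; bids=[#1:1@97] asks=[-]
After op 3 [order #3] market_buy(qty=4): fills=none; bids=[#1:1@97] asks=[-]
After op 4 [order #4] limit_buy(price=98, qty=5): fills=none; bids=[#4:5@98 #1:1@97] asks=[-]
After op 5 [order #5] limit_buy(price=96, qty=4): fills=none; bids=[#4:5@98 #1:1@97 #5:4@96] asks=[-]
After op 6 [order #6] limit_buy(price=102, qty=4): fills=none; bids=[#6:4@102 #4:5@98 #1:1@97 #5:4@96] asks=[-]
After op 7 [order #7] limit_sell(price=95, qty=3): fills=#6x#7:3@102; bids=[#6:1@102 #4:5@98 #1:1@97 #5:4@96] asks=[-]
After op 8 [order #8] limit_sell(price=100, qty=8): fills=#6x#8:1@102; bids=[#4:5@98 #1:1@97 #5:4@96] asks=[#8:7@100]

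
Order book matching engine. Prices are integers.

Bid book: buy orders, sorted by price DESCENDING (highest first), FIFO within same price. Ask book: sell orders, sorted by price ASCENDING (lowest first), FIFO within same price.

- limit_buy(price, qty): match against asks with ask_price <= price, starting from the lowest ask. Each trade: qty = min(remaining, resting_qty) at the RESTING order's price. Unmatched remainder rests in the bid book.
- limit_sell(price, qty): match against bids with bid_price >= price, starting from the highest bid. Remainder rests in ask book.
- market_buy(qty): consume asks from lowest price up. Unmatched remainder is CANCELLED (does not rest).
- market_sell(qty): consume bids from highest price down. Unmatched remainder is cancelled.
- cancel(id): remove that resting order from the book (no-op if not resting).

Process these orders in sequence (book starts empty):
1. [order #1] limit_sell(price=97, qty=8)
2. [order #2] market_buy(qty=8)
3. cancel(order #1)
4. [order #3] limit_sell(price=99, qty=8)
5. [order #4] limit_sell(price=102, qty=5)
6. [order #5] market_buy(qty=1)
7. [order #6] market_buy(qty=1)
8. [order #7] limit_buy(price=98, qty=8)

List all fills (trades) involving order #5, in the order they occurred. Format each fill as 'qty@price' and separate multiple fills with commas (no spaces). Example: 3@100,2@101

Answer: 1@99

Derivation:
After op 1 [order #1] limit_sell(price=97, qty=8): fills=none; bids=[-] asks=[#1:8@97]
After op 2 [order #2] market_buy(qty=8): fills=#2x#1:8@97; bids=[-] asks=[-]
After op 3 cancel(order #1): fills=none; bids=[-] asks=[-]
After op 4 [order #3] limit_sell(price=99, qty=8): fills=none; bids=[-] asks=[#3:8@99]
After op 5 [order #4] limit_sell(price=102, qty=5): fills=none; bids=[-] asks=[#3:8@99 #4:5@102]
After op 6 [order #5] market_buy(qty=1): fills=#5x#3:1@99; bids=[-] asks=[#3:7@99 #4:5@102]
After op 7 [order #6] market_buy(qty=1): fills=#6x#3:1@99; bids=[-] asks=[#3:6@99 #4:5@102]
After op 8 [order #7] limit_buy(price=98, qty=8): fills=none; bids=[#7:8@98] asks=[#3:6@99 #4:5@102]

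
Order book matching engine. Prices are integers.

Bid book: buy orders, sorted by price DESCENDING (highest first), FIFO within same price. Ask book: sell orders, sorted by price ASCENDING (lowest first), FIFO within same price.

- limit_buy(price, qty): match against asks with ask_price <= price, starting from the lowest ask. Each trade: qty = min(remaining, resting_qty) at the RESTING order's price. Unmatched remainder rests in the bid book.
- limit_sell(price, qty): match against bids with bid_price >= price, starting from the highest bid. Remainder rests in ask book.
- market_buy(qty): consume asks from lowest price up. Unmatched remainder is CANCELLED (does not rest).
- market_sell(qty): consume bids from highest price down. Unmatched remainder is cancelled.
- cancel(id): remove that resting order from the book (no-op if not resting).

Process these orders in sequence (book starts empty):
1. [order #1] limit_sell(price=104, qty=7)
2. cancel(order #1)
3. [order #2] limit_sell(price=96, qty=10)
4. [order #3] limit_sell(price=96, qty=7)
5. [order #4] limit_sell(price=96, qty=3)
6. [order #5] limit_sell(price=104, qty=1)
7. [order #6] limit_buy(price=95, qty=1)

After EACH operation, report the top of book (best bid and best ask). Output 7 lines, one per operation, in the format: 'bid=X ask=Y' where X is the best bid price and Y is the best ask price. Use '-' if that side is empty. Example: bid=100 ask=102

Answer: bid=- ask=104
bid=- ask=-
bid=- ask=96
bid=- ask=96
bid=- ask=96
bid=- ask=96
bid=95 ask=96

Derivation:
After op 1 [order #1] limit_sell(price=104, qty=7): fills=none; bids=[-] asks=[#1:7@104]
After op 2 cancel(order #1): fills=none; bids=[-] asks=[-]
After op 3 [order #2] limit_sell(price=96, qty=10): fills=none; bids=[-] asks=[#2:10@96]
After op 4 [order #3] limit_sell(price=96, qty=7): fills=none; bids=[-] asks=[#2:10@96 #3:7@96]
After op 5 [order #4] limit_sell(price=96, qty=3): fills=none; bids=[-] asks=[#2:10@96 #3:7@96 #4:3@96]
After op 6 [order #5] limit_sell(price=104, qty=1): fills=none; bids=[-] asks=[#2:10@96 #3:7@96 #4:3@96 #5:1@104]
After op 7 [order #6] limit_buy(price=95, qty=1): fills=none; bids=[#6:1@95] asks=[#2:10@96 #3:7@96 #4:3@96 #5:1@104]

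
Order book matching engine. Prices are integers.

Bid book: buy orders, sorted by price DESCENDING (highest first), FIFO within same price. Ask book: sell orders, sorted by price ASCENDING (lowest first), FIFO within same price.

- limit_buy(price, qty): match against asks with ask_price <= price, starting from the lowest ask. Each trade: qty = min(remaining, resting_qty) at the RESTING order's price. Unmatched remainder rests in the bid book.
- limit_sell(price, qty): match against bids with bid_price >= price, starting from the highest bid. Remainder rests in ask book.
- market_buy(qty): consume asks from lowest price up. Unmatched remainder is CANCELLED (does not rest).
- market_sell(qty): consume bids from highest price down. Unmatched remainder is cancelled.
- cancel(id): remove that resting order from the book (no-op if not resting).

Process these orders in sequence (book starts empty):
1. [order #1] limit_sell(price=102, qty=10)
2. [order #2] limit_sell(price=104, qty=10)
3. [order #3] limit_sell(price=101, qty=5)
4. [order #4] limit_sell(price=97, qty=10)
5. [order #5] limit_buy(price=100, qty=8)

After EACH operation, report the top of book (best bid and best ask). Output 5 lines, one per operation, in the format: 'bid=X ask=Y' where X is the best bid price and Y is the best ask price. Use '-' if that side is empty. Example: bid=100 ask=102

Answer: bid=- ask=102
bid=- ask=102
bid=- ask=101
bid=- ask=97
bid=- ask=97

Derivation:
After op 1 [order #1] limit_sell(price=102, qty=10): fills=none; bids=[-] asks=[#1:10@102]
After op 2 [order #2] limit_sell(price=104, qty=10): fills=none; bids=[-] asks=[#1:10@102 #2:10@104]
After op 3 [order #3] limit_sell(price=101, qty=5): fills=none; bids=[-] asks=[#3:5@101 #1:10@102 #2:10@104]
After op 4 [order #4] limit_sell(price=97, qty=10): fills=none; bids=[-] asks=[#4:10@97 #3:5@101 #1:10@102 #2:10@104]
After op 5 [order #5] limit_buy(price=100, qty=8): fills=#5x#4:8@97; bids=[-] asks=[#4:2@97 #3:5@101 #1:10@102 #2:10@104]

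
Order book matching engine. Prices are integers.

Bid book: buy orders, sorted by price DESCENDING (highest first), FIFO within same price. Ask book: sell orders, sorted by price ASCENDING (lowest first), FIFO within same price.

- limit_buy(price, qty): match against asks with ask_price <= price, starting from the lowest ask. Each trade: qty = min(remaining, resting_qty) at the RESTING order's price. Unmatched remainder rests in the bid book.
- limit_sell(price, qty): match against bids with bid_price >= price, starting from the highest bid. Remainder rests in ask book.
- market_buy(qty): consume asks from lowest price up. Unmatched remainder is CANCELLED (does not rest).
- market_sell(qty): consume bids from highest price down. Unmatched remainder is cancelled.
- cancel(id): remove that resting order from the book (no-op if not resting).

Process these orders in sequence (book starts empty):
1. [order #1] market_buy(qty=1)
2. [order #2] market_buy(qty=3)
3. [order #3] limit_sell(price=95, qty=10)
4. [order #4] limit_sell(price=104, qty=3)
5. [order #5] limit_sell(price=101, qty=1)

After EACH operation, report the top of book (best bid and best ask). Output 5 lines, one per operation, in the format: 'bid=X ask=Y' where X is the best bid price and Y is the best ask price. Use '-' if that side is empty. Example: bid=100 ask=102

After op 1 [order #1] market_buy(qty=1): fills=none; bids=[-] asks=[-]
After op 2 [order #2] market_buy(qty=3): fills=none; bids=[-] asks=[-]
After op 3 [order #3] limit_sell(price=95, qty=10): fills=none; bids=[-] asks=[#3:10@95]
After op 4 [order #4] limit_sell(price=104, qty=3): fills=none; bids=[-] asks=[#3:10@95 #4:3@104]
After op 5 [order #5] limit_sell(price=101, qty=1): fills=none; bids=[-] asks=[#3:10@95 #5:1@101 #4:3@104]

Answer: bid=- ask=-
bid=- ask=-
bid=- ask=95
bid=- ask=95
bid=- ask=95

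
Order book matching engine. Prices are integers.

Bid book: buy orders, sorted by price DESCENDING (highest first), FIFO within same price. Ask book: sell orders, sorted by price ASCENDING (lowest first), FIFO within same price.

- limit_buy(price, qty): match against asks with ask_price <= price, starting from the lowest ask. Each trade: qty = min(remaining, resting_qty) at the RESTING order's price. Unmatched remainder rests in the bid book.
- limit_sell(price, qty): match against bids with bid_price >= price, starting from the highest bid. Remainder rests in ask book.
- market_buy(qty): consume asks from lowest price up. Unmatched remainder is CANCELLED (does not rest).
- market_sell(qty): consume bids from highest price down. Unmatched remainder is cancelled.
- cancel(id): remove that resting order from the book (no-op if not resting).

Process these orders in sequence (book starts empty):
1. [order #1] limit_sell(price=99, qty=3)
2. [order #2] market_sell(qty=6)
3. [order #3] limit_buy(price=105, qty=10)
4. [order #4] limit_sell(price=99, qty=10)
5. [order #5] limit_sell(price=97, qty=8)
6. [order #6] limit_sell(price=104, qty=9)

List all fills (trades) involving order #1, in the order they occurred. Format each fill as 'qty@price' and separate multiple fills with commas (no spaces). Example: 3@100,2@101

Answer: 3@99

Derivation:
After op 1 [order #1] limit_sell(price=99, qty=3): fills=none; bids=[-] asks=[#1:3@99]
After op 2 [order #2] market_sell(qty=6): fills=none; bids=[-] asks=[#1:3@99]
After op 3 [order #3] limit_buy(price=105, qty=10): fills=#3x#1:3@99; bids=[#3:7@105] asks=[-]
After op 4 [order #4] limit_sell(price=99, qty=10): fills=#3x#4:7@105; bids=[-] asks=[#4:3@99]
After op 5 [order #5] limit_sell(price=97, qty=8): fills=none; bids=[-] asks=[#5:8@97 #4:3@99]
After op 6 [order #6] limit_sell(price=104, qty=9): fills=none; bids=[-] asks=[#5:8@97 #4:3@99 #6:9@104]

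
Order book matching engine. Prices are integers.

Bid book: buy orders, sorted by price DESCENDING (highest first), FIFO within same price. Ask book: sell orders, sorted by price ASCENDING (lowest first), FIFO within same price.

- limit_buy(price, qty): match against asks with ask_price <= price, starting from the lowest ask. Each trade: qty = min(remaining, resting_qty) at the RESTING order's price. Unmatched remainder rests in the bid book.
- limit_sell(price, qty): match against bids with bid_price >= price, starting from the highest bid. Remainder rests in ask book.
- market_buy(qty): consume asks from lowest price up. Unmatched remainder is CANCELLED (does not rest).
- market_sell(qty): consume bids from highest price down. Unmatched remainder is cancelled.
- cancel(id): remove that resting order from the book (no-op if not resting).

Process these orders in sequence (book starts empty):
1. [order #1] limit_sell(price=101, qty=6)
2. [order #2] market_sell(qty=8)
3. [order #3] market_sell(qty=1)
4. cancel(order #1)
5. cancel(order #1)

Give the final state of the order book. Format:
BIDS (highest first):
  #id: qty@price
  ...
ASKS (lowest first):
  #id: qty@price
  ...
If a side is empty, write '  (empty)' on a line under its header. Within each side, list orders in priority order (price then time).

Answer: BIDS (highest first):
  (empty)
ASKS (lowest first):
  (empty)

Derivation:
After op 1 [order #1] limit_sell(price=101, qty=6): fills=none; bids=[-] asks=[#1:6@101]
After op 2 [order #2] market_sell(qty=8): fills=none; bids=[-] asks=[#1:6@101]
After op 3 [order #3] market_sell(qty=1): fills=none; bids=[-] asks=[#1:6@101]
After op 4 cancel(order #1): fills=none; bids=[-] asks=[-]
After op 5 cancel(order #1): fills=none; bids=[-] asks=[-]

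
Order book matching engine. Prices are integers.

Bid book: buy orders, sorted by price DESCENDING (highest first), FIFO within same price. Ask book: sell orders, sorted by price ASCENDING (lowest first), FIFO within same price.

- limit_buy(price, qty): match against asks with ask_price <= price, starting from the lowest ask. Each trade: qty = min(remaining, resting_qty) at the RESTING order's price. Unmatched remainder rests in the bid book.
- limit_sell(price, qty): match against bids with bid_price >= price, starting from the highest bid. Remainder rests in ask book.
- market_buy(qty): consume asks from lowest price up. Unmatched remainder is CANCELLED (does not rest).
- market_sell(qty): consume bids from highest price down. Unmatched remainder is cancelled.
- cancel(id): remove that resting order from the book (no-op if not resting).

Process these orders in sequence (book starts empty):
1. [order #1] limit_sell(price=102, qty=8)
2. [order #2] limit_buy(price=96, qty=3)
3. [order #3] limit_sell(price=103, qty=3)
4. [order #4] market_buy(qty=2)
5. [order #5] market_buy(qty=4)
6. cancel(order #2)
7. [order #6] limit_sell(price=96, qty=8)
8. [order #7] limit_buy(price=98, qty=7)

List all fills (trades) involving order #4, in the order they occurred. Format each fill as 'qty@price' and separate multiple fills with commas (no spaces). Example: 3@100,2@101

After op 1 [order #1] limit_sell(price=102, qty=8): fills=none; bids=[-] asks=[#1:8@102]
After op 2 [order #2] limit_buy(price=96, qty=3): fills=none; bids=[#2:3@96] asks=[#1:8@102]
After op 3 [order #3] limit_sell(price=103, qty=3): fills=none; bids=[#2:3@96] asks=[#1:8@102 #3:3@103]
After op 4 [order #4] market_buy(qty=2): fills=#4x#1:2@102; bids=[#2:3@96] asks=[#1:6@102 #3:3@103]
After op 5 [order #5] market_buy(qty=4): fills=#5x#1:4@102; bids=[#2:3@96] asks=[#1:2@102 #3:3@103]
After op 6 cancel(order #2): fills=none; bids=[-] asks=[#1:2@102 #3:3@103]
After op 7 [order #6] limit_sell(price=96, qty=8): fills=none; bids=[-] asks=[#6:8@96 #1:2@102 #3:3@103]
After op 8 [order #7] limit_buy(price=98, qty=7): fills=#7x#6:7@96; bids=[-] asks=[#6:1@96 #1:2@102 #3:3@103]

Answer: 2@102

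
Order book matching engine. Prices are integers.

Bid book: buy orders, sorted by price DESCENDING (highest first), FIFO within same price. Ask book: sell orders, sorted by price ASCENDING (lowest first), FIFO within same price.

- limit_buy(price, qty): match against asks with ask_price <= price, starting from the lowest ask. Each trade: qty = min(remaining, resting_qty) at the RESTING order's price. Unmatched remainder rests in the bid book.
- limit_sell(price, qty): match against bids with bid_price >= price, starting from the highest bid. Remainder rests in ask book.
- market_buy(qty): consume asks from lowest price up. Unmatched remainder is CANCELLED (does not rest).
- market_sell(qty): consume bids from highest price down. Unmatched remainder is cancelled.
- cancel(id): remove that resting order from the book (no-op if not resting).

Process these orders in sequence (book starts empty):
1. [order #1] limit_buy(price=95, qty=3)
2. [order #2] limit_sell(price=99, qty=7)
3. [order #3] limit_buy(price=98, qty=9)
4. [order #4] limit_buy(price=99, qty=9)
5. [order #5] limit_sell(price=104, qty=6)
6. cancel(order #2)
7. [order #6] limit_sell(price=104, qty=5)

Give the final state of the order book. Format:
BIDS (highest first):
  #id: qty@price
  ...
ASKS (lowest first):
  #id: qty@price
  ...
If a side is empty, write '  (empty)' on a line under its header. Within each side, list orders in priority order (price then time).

Answer: BIDS (highest first):
  #4: 2@99
  #3: 9@98
  #1: 3@95
ASKS (lowest first):
  #5: 6@104
  #6: 5@104

Derivation:
After op 1 [order #1] limit_buy(price=95, qty=3): fills=none; bids=[#1:3@95] asks=[-]
After op 2 [order #2] limit_sell(price=99, qty=7): fills=none; bids=[#1:3@95] asks=[#2:7@99]
After op 3 [order #3] limit_buy(price=98, qty=9): fills=none; bids=[#3:9@98 #1:3@95] asks=[#2:7@99]
After op 4 [order #4] limit_buy(price=99, qty=9): fills=#4x#2:7@99; bids=[#4:2@99 #3:9@98 #1:3@95] asks=[-]
After op 5 [order #5] limit_sell(price=104, qty=6): fills=none; bids=[#4:2@99 #3:9@98 #1:3@95] asks=[#5:6@104]
After op 6 cancel(order #2): fills=none; bids=[#4:2@99 #3:9@98 #1:3@95] asks=[#5:6@104]
After op 7 [order #6] limit_sell(price=104, qty=5): fills=none; bids=[#4:2@99 #3:9@98 #1:3@95] asks=[#5:6@104 #6:5@104]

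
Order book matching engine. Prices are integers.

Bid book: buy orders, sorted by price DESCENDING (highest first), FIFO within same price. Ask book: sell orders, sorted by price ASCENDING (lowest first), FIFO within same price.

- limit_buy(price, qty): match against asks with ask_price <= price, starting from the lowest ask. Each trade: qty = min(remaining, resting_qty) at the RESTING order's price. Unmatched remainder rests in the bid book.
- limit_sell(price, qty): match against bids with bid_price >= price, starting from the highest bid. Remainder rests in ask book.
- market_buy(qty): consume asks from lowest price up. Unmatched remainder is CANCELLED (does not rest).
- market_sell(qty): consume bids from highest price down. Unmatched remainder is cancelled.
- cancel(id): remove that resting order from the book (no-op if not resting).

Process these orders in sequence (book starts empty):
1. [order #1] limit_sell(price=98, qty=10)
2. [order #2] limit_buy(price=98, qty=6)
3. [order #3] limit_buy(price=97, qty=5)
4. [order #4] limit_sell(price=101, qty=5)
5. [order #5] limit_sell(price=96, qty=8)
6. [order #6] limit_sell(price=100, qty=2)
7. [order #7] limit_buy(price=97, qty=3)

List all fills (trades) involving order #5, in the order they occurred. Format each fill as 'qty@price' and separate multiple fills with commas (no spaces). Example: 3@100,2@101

After op 1 [order #1] limit_sell(price=98, qty=10): fills=none; bids=[-] asks=[#1:10@98]
After op 2 [order #2] limit_buy(price=98, qty=6): fills=#2x#1:6@98; bids=[-] asks=[#1:4@98]
After op 3 [order #3] limit_buy(price=97, qty=5): fills=none; bids=[#3:5@97] asks=[#1:4@98]
After op 4 [order #4] limit_sell(price=101, qty=5): fills=none; bids=[#3:5@97] asks=[#1:4@98 #4:5@101]
After op 5 [order #5] limit_sell(price=96, qty=8): fills=#3x#5:5@97; bids=[-] asks=[#5:3@96 #1:4@98 #4:5@101]
After op 6 [order #6] limit_sell(price=100, qty=2): fills=none; bids=[-] asks=[#5:3@96 #1:4@98 #6:2@100 #4:5@101]
After op 7 [order #7] limit_buy(price=97, qty=3): fills=#7x#5:3@96; bids=[-] asks=[#1:4@98 #6:2@100 #4:5@101]

Answer: 5@97,3@96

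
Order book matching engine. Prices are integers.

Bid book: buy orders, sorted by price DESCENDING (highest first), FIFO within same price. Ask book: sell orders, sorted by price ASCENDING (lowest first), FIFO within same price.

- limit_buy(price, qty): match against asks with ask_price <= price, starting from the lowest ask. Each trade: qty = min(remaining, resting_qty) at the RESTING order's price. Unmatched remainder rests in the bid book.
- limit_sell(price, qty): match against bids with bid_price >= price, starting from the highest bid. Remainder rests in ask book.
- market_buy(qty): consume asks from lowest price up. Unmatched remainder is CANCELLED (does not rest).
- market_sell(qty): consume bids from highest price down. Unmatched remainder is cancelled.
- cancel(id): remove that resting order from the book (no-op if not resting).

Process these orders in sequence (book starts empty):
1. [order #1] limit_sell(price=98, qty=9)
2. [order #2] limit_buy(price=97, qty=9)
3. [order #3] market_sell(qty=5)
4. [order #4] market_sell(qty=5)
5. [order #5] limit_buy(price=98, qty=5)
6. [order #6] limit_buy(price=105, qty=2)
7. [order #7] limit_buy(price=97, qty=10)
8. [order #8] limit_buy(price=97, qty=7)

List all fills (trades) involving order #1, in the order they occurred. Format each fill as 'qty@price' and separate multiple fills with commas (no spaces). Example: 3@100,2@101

After op 1 [order #1] limit_sell(price=98, qty=9): fills=none; bids=[-] asks=[#1:9@98]
After op 2 [order #2] limit_buy(price=97, qty=9): fills=none; bids=[#2:9@97] asks=[#1:9@98]
After op 3 [order #3] market_sell(qty=5): fills=#2x#3:5@97; bids=[#2:4@97] asks=[#1:9@98]
After op 4 [order #4] market_sell(qty=5): fills=#2x#4:4@97; bids=[-] asks=[#1:9@98]
After op 5 [order #5] limit_buy(price=98, qty=5): fills=#5x#1:5@98; bids=[-] asks=[#1:4@98]
After op 6 [order #6] limit_buy(price=105, qty=2): fills=#6x#1:2@98; bids=[-] asks=[#1:2@98]
After op 7 [order #7] limit_buy(price=97, qty=10): fills=none; bids=[#7:10@97] asks=[#1:2@98]
After op 8 [order #8] limit_buy(price=97, qty=7): fills=none; bids=[#7:10@97 #8:7@97] asks=[#1:2@98]

Answer: 5@98,2@98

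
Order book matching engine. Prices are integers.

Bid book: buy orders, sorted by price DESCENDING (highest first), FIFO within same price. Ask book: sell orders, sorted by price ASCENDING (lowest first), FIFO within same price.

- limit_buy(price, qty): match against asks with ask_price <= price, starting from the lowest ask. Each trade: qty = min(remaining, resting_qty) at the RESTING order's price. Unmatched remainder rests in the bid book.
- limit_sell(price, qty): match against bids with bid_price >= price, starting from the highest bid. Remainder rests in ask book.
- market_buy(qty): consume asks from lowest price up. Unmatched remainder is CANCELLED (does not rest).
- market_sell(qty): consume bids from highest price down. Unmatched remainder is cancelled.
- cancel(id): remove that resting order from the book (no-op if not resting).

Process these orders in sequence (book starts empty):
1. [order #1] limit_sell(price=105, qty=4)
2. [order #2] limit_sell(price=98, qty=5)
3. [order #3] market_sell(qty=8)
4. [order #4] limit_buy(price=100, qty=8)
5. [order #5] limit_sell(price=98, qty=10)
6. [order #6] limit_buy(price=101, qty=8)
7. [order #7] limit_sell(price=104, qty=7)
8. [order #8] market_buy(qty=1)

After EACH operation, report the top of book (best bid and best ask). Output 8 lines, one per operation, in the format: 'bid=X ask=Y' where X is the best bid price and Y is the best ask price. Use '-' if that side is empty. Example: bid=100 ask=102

After op 1 [order #1] limit_sell(price=105, qty=4): fills=none; bids=[-] asks=[#1:4@105]
After op 2 [order #2] limit_sell(price=98, qty=5): fills=none; bids=[-] asks=[#2:5@98 #1:4@105]
After op 3 [order #3] market_sell(qty=8): fills=none; bids=[-] asks=[#2:5@98 #1:4@105]
After op 4 [order #4] limit_buy(price=100, qty=8): fills=#4x#2:5@98; bids=[#4:3@100] asks=[#1:4@105]
After op 5 [order #5] limit_sell(price=98, qty=10): fills=#4x#5:3@100; bids=[-] asks=[#5:7@98 #1:4@105]
After op 6 [order #6] limit_buy(price=101, qty=8): fills=#6x#5:7@98; bids=[#6:1@101] asks=[#1:4@105]
After op 7 [order #7] limit_sell(price=104, qty=7): fills=none; bids=[#6:1@101] asks=[#7:7@104 #1:4@105]
After op 8 [order #8] market_buy(qty=1): fills=#8x#7:1@104; bids=[#6:1@101] asks=[#7:6@104 #1:4@105]

Answer: bid=- ask=105
bid=- ask=98
bid=- ask=98
bid=100 ask=105
bid=- ask=98
bid=101 ask=105
bid=101 ask=104
bid=101 ask=104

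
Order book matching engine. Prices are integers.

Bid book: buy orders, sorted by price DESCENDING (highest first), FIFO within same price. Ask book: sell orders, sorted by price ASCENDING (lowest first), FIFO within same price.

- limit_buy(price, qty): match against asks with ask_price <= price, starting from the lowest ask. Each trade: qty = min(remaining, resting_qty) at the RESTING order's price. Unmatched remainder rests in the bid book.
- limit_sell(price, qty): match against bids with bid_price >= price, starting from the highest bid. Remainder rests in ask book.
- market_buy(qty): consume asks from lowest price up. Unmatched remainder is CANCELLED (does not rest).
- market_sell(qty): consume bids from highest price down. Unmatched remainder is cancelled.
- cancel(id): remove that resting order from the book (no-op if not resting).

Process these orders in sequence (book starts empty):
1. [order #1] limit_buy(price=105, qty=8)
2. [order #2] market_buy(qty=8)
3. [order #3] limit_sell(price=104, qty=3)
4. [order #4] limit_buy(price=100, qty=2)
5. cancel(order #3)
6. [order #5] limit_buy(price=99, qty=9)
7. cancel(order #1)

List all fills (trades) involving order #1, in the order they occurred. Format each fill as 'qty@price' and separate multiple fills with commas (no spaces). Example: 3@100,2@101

Answer: 3@105

Derivation:
After op 1 [order #1] limit_buy(price=105, qty=8): fills=none; bids=[#1:8@105] asks=[-]
After op 2 [order #2] market_buy(qty=8): fills=none; bids=[#1:8@105] asks=[-]
After op 3 [order #3] limit_sell(price=104, qty=3): fills=#1x#3:3@105; bids=[#1:5@105] asks=[-]
After op 4 [order #4] limit_buy(price=100, qty=2): fills=none; bids=[#1:5@105 #4:2@100] asks=[-]
After op 5 cancel(order #3): fills=none; bids=[#1:5@105 #4:2@100] asks=[-]
After op 6 [order #5] limit_buy(price=99, qty=9): fills=none; bids=[#1:5@105 #4:2@100 #5:9@99] asks=[-]
After op 7 cancel(order #1): fills=none; bids=[#4:2@100 #5:9@99] asks=[-]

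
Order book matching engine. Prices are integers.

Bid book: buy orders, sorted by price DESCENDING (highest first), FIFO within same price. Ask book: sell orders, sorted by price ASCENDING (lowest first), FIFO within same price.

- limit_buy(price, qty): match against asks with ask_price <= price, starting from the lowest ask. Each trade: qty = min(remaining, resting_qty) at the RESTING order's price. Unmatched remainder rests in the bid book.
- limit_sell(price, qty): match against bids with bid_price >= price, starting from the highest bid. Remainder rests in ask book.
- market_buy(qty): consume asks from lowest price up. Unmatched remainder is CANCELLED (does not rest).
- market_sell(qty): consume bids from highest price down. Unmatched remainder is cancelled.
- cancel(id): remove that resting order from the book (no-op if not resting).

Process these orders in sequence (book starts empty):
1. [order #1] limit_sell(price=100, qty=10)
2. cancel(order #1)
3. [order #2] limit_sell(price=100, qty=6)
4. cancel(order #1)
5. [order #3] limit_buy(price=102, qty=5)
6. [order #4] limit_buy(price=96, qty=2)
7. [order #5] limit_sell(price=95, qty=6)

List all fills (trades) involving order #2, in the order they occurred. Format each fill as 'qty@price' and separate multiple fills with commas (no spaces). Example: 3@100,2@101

After op 1 [order #1] limit_sell(price=100, qty=10): fills=none; bids=[-] asks=[#1:10@100]
After op 2 cancel(order #1): fills=none; bids=[-] asks=[-]
After op 3 [order #2] limit_sell(price=100, qty=6): fills=none; bids=[-] asks=[#2:6@100]
After op 4 cancel(order #1): fills=none; bids=[-] asks=[#2:6@100]
After op 5 [order #3] limit_buy(price=102, qty=5): fills=#3x#2:5@100; bids=[-] asks=[#2:1@100]
After op 6 [order #4] limit_buy(price=96, qty=2): fills=none; bids=[#4:2@96] asks=[#2:1@100]
After op 7 [order #5] limit_sell(price=95, qty=6): fills=#4x#5:2@96; bids=[-] asks=[#5:4@95 #2:1@100]

Answer: 5@100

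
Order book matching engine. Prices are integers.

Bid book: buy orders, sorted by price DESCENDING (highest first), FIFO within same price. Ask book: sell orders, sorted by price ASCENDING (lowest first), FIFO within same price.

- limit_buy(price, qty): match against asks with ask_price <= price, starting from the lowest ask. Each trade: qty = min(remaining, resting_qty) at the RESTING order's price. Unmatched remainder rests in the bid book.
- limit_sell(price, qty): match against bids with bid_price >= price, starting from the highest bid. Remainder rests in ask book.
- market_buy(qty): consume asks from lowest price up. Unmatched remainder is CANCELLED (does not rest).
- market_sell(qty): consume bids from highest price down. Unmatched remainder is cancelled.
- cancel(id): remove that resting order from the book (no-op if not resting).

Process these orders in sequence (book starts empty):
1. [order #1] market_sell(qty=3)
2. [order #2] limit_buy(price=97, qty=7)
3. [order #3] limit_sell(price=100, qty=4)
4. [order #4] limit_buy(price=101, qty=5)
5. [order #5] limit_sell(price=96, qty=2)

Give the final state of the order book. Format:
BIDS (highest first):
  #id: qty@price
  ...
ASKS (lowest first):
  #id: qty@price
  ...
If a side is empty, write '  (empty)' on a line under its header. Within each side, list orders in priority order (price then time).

Answer: BIDS (highest first):
  #2: 6@97
ASKS (lowest first):
  (empty)

Derivation:
After op 1 [order #1] market_sell(qty=3): fills=none; bids=[-] asks=[-]
After op 2 [order #2] limit_buy(price=97, qty=7): fills=none; bids=[#2:7@97] asks=[-]
After op 3 [order #3] limit_sell(price=100, qty=4): fills=none; bids=[#2:7@97] asks=[#3:4@100]
After op 4 [order #4] limit_buy(price=101, qty=5): fills=#4x#3:4@100; bids=[#4:1@101 #2:7@97] asks=[-]
After op 5 [order #5] limit_sell(price=96, qty=2): fills=#4x#5:1@101 #2x#5:1@97; bids=[#2:6@97] asks=[-]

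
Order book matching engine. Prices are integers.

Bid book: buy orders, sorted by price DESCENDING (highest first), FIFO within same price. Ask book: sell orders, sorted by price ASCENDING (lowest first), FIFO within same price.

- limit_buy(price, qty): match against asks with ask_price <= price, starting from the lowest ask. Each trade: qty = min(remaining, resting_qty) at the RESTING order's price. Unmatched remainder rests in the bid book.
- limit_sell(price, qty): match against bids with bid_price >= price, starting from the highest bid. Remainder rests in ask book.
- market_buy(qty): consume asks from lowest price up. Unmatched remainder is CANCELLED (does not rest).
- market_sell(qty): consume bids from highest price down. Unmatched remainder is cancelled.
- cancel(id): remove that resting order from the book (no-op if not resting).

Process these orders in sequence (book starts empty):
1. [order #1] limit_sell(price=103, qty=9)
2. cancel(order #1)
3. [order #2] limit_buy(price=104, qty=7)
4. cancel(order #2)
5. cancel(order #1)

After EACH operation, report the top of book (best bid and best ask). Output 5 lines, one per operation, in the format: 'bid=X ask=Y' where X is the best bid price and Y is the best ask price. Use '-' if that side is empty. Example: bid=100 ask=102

After op 1 [order #1] limit_sell(price=103, qty=9): fills=none; bids=[-] asks=[#1:9@103]
After op 2 cancel(order #1): fills=none; bids=[-] asks=[-]
After op 3 [order #2] limit_buy(price=104, qty=7): fills=none; bids=[#2:7@104] asks=[-]
After op 4 cancel(order #2): fills=none; bids=[-] asks=[-]
After op 5 cancel(order #1): fills=none; bids=[-] asks=[-]

Answer: bid=- ask=103
bid=- ask=-
bid=104 ask=-
bid=- ask=-
bid=- ask=-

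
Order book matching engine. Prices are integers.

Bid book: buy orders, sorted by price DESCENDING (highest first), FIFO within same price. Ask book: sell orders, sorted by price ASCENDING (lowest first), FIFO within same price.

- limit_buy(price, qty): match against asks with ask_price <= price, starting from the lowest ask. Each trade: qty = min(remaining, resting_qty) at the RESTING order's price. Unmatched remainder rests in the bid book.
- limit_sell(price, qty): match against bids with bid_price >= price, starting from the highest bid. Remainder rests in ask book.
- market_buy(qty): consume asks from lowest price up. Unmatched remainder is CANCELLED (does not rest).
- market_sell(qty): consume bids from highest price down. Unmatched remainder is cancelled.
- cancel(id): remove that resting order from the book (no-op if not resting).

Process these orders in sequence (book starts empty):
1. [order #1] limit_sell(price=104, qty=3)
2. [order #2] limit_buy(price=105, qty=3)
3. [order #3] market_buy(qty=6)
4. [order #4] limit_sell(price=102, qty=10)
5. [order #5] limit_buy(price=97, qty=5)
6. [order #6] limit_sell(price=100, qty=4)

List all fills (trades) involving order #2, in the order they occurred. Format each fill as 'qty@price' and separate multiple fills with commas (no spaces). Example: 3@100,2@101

Answer: 3@104

Derivation:
After op 1 [order #1] limit_sell(price=104, qty=3): fills=none; bids=[-] asks=[#1:3@104]
After op 2 [order #2] limit_buy(price=105, qty=3): fills=#2x#1:3@104; bids=[-] asks=[-]
After op 3 [order #3] market_buy(qty=6): fills=none; bids=[-] asks=[-]
After op 4 [order #4] limit_sell(price=102, qty=10): fills=none; bids=[-] asks=[#4:10@102]
After op 5 [order #5] limit_buy(price=97, qty=5): fills=none; bids=[#5:5@97] asks=[#4:10@102]
After op 6 [order #6] limit_sell(price=100, qty=4): fills=none; bids=[#5:5@97] asks=[#6:4@100 #4:10@102]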